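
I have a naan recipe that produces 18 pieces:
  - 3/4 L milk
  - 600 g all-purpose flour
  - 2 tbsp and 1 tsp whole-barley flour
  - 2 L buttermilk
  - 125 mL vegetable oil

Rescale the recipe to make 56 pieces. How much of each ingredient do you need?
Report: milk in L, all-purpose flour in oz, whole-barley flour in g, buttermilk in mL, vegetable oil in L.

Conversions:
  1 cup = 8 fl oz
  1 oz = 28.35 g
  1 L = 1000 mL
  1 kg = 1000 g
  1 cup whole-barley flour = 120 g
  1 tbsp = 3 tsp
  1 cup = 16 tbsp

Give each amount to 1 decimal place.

milk: 2.3 L; all-purpose flour: 65.8 oz; whole-barley flour: 54.4 g; buttermilk: 6222.2 mL; vegetable oil: 0.4 L

Scaling factor: 56/18 = 28/9.
milk: 0.75 L × 28/9 ≈ 2.3 L
all-purpose flour: 600 g × 28/9 ÷ 28.35 g/oz ≈ 65.8 oz
whole-barley flour: (2 tbsp + 1 tsp = 7/3 tbsp) × 28/9 ÷ 16 tbsp/cup × 120 g/cup ≈ 54.4 g
buttermilk: 2 L × 28/9 × 1000 mL/L ≈ 6222.2 mL
vegetable oil: 125 mL × 28/9 ÷ 1000 mL/L ≈ 0.4 L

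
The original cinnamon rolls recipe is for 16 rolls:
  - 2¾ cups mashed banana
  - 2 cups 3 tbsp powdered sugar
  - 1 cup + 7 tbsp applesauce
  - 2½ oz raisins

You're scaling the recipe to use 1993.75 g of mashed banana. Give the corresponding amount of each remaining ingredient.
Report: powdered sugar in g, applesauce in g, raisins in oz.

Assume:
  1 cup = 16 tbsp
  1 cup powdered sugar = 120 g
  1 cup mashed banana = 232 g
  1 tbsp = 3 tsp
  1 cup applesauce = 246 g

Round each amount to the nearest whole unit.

The original recipe has 638 g of mashed banana, so the scaling factor is 1993.75 ÷ 638 = 25/8 = 3.125.
powdered sugar: (2 cup + 3 tbsp = 2.1875 cup) × 25/8 × 120 g/cup ≈ 820 g
applesauce: (1 cup + 7 tbsp = 1.4375 cup) × 25/8 × 246 g/cup ≈ 1105 g
raisins: 2.5 oz × 25/8 ≈ 8 oz

powdered sugar: 820 g; applesauce: 1105 g; raisins: 8 oz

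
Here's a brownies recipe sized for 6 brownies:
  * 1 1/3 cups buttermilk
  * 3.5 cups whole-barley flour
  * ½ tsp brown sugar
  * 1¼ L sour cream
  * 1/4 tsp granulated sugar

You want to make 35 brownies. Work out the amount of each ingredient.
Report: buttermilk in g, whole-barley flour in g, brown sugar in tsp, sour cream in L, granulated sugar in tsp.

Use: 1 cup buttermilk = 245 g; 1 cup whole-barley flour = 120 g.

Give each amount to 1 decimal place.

buttermilk: 1905.6 g; whole-barley flour: 2450.0 g; brown sugar: 2.9 tsp; sour cream: 7.3 L; granulated sugar: 1.5 tsp

Scaling factor: 35/6.
buttermilk: 4/3 cup × 35/6 × 245 g/cup ≈ 1905.6 g
whole-barley flour: 3.5 cup × 35/6 × 120 g/cup = 2450.0 g
brown sugar: 0.5 tsp × 35/6 ≈ 2.9 tsp
sour cream: 1.25 L × 35/6 ≈ 7.3 L
granulated sugar: 0.25 tsp × 35/6 ≈ 1.5 tsp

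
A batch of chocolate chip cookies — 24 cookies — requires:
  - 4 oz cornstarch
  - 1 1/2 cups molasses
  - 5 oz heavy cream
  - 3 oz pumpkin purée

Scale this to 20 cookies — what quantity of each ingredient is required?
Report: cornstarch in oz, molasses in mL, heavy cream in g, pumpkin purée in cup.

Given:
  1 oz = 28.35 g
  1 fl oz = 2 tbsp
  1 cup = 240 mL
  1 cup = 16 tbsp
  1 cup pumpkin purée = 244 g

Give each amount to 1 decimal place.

Scaling factor: 20/24 = 5/6.
cornstarch: 4 oz × 5/6 ≈ 3.3 oz
molasses: 1.5 cup × 5/6 × 240 mL/cup = 300.0 mL
heavy cream: 5 oz × 5/6 × 28.35 g/oz ≈ 118.1 g
pumpkin purée: 3 oz × 5/6 × 28.35 g/oz ÷ 244 g/cup ≈ 0.3 cup

cornstarch: 3.3 oz; molasses: 300.0 mL; heavy cream: 118.1 g; pumpkin purée: 0.3 cup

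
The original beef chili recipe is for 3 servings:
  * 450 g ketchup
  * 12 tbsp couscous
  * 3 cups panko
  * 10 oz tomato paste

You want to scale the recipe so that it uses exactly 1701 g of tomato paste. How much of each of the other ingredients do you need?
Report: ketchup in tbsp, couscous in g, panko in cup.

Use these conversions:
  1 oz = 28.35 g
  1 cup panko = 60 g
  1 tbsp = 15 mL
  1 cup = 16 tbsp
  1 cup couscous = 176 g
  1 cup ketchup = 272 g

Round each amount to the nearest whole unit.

The original recipe has 283.5 g of tomato paste, so the scaling factor is 1701 ÷ 283.5 = 6.
ketchup: 450 g × 6 ÷ 272 g/cup × 16 tbsp/cup ≈ 159 tbsp
couscous: 12 tbsp × 6 ÷ 16 tbsp/cup × 176 g/cup = 792 g
panko: 3 cup × 6 = 18 cup

ketchup: 159 tbsp; couscous: 792 g; panko: 18 cup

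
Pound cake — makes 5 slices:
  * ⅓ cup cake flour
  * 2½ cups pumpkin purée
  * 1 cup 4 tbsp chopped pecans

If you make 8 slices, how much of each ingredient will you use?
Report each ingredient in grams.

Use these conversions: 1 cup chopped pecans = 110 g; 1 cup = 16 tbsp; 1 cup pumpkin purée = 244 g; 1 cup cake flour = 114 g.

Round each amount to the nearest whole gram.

cake flour: 61 g; pumpkin purée: 976 g; chopped pecans: 220 g

Scaling factor: 8/5 = 1.6.
cake flour: 1/3 cup × 8/5 × 114 g/cup ≈ 61 g
pumpkin purée: 2.5 cup × 8/5 × 244 g/cup = 976 g
chopped pecans: (1 cup + 4 tbsp = 1.25 cup) × 8/5 × 110 g/cup = 220 g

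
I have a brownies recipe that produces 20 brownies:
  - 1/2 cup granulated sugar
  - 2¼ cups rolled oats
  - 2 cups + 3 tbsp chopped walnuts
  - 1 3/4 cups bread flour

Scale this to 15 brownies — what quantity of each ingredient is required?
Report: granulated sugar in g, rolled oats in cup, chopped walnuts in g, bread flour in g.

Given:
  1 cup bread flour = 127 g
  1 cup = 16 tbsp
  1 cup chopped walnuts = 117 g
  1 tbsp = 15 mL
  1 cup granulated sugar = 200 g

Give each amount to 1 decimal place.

granulated sugar: 75.0 g; rolled oats: 1.7 cup; chopped walnuts: 192.0 g; bread flour: 166.7 g

Scaling factor: 15/20 = 3/4 = 0.75.
granulated sugar: 0.5 cup × 3/4 × 200 g/cup = 75.0 g
rolled oats: 2.25 cup × 3/4 ≈ 1.7 cup
chopped walnuts: (2 cup + 3 tbsp = 2.1875 cup) × 3/4 × 117 g/cup ≈ 192.0 g
bread flour: 1.75 cup × 3/4 × 127 g/cup ≈ 166.7 g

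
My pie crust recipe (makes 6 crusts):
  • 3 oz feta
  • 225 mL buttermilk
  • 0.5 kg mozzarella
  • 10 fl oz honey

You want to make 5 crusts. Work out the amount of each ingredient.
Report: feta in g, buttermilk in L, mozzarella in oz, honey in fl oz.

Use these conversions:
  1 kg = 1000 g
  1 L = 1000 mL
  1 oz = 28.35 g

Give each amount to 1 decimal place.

Scaling factor: 5/6.
feta: 3 oz × 5/6 × 28.35 g/oz ≈ 70.9 g
buttermilk: 225 mL × 5/6 ÷ 1000 mL/L ≈ 0.2 L
mozzarella: 0.5 kg × 5/6 × 1000 g/kg ÷ 28.35 g/oz ≈ 14.7 oz
honey: 10 fl oz × 5/6 ≈ 8.3 fl oz

feta: 70.9 g; buttermilk: 0.2 L; mozzarella: 14.7 oz; honey: 8.3 fl oz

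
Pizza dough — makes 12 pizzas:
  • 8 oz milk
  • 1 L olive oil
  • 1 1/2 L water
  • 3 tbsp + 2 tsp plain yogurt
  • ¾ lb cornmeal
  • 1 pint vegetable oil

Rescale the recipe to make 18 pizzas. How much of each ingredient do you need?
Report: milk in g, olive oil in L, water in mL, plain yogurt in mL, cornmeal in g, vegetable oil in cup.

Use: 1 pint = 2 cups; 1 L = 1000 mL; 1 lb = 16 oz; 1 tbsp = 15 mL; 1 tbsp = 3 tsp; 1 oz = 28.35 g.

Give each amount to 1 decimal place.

Scaling factor: 18/12 = 3/2 = 1.5.
milk: 8 oz × 3/2 × 28.35 g/oz = 340.2 g
olive oil: 1 L × 3/2 = 1.5 L
water: 1.5 L × 3/2 × 1000 mL/L = 2250.0 mL
plain yogurt: (3 tbsp + 2 tsp = 11/3 tbsp) × 3/2 × 15 mL/tbsp = 82.5 mL
cornmeal: 0.75 lb × 3/2 × 16 oz/lb × 28.35 g/oz = 510.3 g
vegetable oil: 1 pint × 3/2 × 2 cup/pint = 3.0 cup

milk: 340.2 g; olive oil: 1.5 L; water: 2250.0 mL; plain yogurt: 82.5 mL; cornmeal: 510.3 g; vegetable oil: 3.0 cup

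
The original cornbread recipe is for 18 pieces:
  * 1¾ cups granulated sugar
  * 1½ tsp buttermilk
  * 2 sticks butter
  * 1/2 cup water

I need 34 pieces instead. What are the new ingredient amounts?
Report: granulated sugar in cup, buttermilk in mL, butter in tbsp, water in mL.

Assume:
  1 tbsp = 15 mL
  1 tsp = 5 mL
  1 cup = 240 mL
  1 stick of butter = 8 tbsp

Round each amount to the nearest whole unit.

granulated sugar: 3 cup; buttermilk: 14 mL; butter: 30 tbsp; water: 227 mL

Scaling factor: 34/18 = 17/9.
granulated sugar: 1.75 cup × 17/9 ≈ 3 cup
buttermilk: 1.5 tsp × 17/9 × 5 mL/tsp ≈ 14 mL
butter: 2 stick × 17/9 × 8 tbsp/stick ≈ 30 tbsp
water: 0.5 cup × 17/9 × 240 mL/cup ≈ 227 mL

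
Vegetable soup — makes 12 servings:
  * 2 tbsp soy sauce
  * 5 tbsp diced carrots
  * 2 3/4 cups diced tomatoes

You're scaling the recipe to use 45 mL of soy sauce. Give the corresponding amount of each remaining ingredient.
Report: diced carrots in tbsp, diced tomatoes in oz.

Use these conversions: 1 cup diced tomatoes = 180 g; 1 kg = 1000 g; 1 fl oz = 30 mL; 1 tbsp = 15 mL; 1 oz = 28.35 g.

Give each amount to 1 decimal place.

diced carrots: 7.5 tbsp; diced tomatoes: 26.2 oz

The original recipe has 30 mL of soy sauce, so the scaling factor is 45 ÷ 30 = 3/2 = 1.5.
diced carrots: 5 tbsp × 3/2 = 7.5 tbsp
diced tomatoes: 2.75 cup × 3/2 × 180 g/cup ÷ 28.35 g/oz ≈ 26.2 oz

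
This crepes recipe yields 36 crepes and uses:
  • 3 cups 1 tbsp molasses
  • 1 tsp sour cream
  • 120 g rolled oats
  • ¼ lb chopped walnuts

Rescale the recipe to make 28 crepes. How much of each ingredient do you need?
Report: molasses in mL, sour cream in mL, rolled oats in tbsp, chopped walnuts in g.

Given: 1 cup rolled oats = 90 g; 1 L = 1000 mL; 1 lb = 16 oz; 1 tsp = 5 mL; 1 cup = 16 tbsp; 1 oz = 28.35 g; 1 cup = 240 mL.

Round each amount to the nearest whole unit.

molasses: 572 mL; sour cream: 4 mL; rolled oats: 17 tbsp; chopped walnuts: 88 g

Scaling factor: 28/36 = 7/9.
molasses: (3 cup + 1 tbsp = 3.0625 cup) × 7/9 × 240 mL/cup ≈ 572 mL
sour cream: 1 tsp × 7/9 × 5 mL/tsp ≈ 4 mL
rolled oats: 120 g × 7/9 ÷ 90 g/cup × 16 tbsp/cup ≈ 17 tbsp
chopped walnuts: 0.25 lb × 7/9 × 16 oz/lb × 28.35 g/oz ≈ 88 g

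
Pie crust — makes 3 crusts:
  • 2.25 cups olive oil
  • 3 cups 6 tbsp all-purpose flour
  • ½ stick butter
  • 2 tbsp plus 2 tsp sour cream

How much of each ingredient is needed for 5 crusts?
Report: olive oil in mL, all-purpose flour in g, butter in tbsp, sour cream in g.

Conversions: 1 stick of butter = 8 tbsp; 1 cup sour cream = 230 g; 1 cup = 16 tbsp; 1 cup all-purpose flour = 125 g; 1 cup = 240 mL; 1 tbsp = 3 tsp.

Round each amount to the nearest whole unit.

olive oil: 900 mL; all-purpose flour: 703 g; butter: 7 tbsp; sour cream: 64 g

Scaling factor: 5/3.
olive oil: 2.25 cup × 5/3 × 240 mL/cup = 900 mL
all-purpose flour: (3 cup + 6 tbsp = 3.375 cup) × 5/3 × 125 g/cup ≈ 703 g
butter: 0.5 stick × 5/3 × 8 tbsp/stick ≈ 7 tbsp
sour cream: (2 tbsp + 2 tsp = 8/3 tbsp) × 5/3 ÷ 16 tbsp/cup × 230 g/cup ≈ 64 g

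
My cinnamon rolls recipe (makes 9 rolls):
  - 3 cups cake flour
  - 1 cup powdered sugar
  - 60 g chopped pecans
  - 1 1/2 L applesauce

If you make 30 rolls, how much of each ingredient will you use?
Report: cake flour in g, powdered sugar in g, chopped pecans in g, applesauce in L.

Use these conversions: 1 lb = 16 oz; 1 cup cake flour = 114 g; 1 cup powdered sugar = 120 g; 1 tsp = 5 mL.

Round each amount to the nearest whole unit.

cake flour: 1140 g; powdered sugar: 400 g; chopped pecans: 200 g; applesauce: 5 L

Scaling factor: 30/9 = 10/3.
cake flour: 3 cup × 10/3 × 114 g/cup = 1140 g
powdered sugar: 1 cup × 10/3 × 120 g/cup = 400 g
chopped pecans: 60 g × 10/3 = 200 g
applesauce: 1.5 L × 10/3 = 5 L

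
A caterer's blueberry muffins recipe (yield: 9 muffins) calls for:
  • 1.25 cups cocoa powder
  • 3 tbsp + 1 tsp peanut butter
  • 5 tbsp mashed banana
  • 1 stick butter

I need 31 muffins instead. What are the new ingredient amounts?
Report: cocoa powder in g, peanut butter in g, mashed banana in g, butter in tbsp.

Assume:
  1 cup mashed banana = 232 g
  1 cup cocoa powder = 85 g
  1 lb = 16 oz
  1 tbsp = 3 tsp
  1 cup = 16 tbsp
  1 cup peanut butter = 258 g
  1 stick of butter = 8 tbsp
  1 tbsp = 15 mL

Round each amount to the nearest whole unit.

cocoa powder: 366 g; peanut butter: 185 g; mashed banana: 250 g; butter: 28 tbsp

Scaling factor: 31/9.
cocoa powder: 1.25 cup × 31/9 × 85 g/cup ≈ 366 g
peanut butter: (3 tbsp + 1 tsp = 10/3 tbsp) × 31/9 ÷ 16 tbsp/cup × 258 g/cup ≈ 185 g
mashed banana: 5 tbsp × 31/9 ÷ 16 tbsp/cup × 232 g/cup ≈ 250 g
butter: 1 stick × 31/9 × 8 tbsp/stick ≈ 28 tbsp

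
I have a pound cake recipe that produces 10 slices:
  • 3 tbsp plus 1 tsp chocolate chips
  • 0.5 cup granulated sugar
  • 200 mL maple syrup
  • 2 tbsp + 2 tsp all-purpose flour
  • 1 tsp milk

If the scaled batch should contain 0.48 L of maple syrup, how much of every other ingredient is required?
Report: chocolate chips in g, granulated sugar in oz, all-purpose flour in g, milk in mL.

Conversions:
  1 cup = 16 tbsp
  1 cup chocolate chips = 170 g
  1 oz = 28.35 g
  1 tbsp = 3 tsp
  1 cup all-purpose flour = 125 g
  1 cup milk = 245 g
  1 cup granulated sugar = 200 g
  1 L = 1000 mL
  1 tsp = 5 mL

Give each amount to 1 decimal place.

The original recipe has 0.2 L of maple syrup, so the scaling factor is 0.48 ÷ 0.2 = 12/5 = 2.4.
chocolate chips: (3 tbsp + 1 tsp = 10/3 tbsp) × 12/5 ÷ 16 tbsp/cup × 170 g/cup = 85.0 g
granulated sugar: 0.5 cup × 12/5 × 200 g/cup ÷ 28.35 g/oz ≈ 8.5 oz
all-purpose flour: (2 tbsp + 2 tsp = 8/3 tbsp) × 12/5 ÷ 16 tbsp/cup × 125 g/cup = 50.0 g
milk: 1 tsp × 12/5 × 5 mL/tsp = 12.0 mL

chocolate chips: 85.0 g; granulated sugar: 8.5 oz; all-purpose flour: 50.0 g; milk: 12.0 mL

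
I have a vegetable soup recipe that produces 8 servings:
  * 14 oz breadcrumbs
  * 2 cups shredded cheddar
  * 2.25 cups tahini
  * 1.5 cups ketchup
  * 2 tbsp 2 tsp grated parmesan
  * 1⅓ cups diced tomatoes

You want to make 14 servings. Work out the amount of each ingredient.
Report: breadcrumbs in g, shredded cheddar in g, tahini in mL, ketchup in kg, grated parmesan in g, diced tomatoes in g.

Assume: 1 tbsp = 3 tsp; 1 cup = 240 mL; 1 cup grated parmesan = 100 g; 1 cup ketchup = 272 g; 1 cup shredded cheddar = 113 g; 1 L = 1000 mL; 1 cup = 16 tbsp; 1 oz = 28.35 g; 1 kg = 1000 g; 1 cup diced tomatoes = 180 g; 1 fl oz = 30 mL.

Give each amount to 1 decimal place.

breadcrumbs: 694.6 g; shredded cheddar: 395.5 g; tahini: 945.0 mL; ketchup: 0.7 kg; grated parmesan: 29.2 g; diced tomatoes: 420.0 g

Scaling factor: 14/8 = 7/4 = 1.75.
breadcrumbs: 14 oz × 7/4 × 28.35 g/oz ≈ 694.6 g
shredded cheddar: 2 cup × 7/4 × 113 g/cup = 395.5 g
tahini: 2.25 cup × 7/4 × 240 mL/cup = 945.0 mL
ketchup: 1.5 cup × 7/4 × 272 g/cup ÷ 1000 g/kg ≈ 0.7 kg
grated parmesan: (2 tbsp + 2 tsp = 8/3 tbsp) × 7/4 ÷ 16 tbsp/cup × 100 g/cup ≈ 29.2 g
diced tomatoes: 4/3 cup × 7/4 × 180 g/cup = 420.0 g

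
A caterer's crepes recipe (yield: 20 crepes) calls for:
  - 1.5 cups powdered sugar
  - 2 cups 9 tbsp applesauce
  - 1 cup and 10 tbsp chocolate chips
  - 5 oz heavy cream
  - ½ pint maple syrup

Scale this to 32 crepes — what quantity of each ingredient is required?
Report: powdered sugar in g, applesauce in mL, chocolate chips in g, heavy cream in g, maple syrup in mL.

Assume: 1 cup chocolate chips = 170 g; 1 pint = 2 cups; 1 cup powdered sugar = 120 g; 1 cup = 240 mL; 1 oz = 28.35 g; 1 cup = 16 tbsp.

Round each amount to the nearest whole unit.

powdered sugar: 288 g; applesauce: 984 mL; chocolate chips: 442 g; heavy cream: 227 g; maple syrup: 384 mL

Scaling factor: 32/20 = 8/5 = 1.6.
powdered sugar: 1.5 cup × 8/5 × 120 g/cup = 288 g
applesauce: (2 cup + 9 tbsp = 2.5625 cup) × 8/5 × 240 mL/cup = 984 mL
chocolate chips: (1 cup + 10 tbsp = 1.625 cup) × 8/5 × 170 g/cup = 442 g
heavy cream: 5 oz × 8/5 × 28.35 g/oz ≈ 227 g
maple syrup: 0.5 pint × 8/5 × 2 cup/pint × 240 mL/cup = 384 mL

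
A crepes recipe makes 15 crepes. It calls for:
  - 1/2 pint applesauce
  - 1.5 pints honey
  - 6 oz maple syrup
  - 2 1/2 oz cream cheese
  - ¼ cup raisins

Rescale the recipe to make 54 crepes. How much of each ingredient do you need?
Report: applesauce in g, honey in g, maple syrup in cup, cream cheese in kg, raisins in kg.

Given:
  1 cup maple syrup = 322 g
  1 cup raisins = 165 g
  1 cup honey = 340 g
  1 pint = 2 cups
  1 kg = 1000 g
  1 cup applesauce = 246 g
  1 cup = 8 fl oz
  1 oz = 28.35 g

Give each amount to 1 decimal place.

applesauce: 885.6 g; honey: 3672.0 g; maple syrup: 1.9 cup; cream cheese: 0.3 kg; raisins: 0.1 kg

Scaling factor: 54/15 = 18/5 = 3.6.
applesauce: 0.5 pint × 18/5 × 2 cup/pint × 246 g/cup = 885.6 g
honey: 1.5 pint × 18/5 × 2 cup/pint × 340 g/cup = 3672.0 g
maple syrup: 6 oz × 18/5 × 28.35 g/oz ÷ 322 g/cup ≈ 1.9 cup
cream cheese: 2.5 oz × 18/5 × 28.35 g/oz ÷ 1000 g/kg ≈ 0.3 kg
raisins: 0.25 cup × 18/5 × 165 g/cup ÷ 1000 g/kg ≈ 0.1 kg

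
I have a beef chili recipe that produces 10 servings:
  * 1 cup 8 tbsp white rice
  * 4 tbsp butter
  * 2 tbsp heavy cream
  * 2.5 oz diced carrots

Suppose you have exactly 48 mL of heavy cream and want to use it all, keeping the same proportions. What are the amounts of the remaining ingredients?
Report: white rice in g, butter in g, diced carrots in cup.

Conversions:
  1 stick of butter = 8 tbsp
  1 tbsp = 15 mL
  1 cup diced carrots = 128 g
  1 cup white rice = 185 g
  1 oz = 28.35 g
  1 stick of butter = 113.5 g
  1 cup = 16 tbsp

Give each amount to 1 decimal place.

The original recipe has 30 mL of heavy cream, so the scaling factor is 48 ÷ 30 = 8/5 = 1.6.
white rice: (1 cup + 8 tbsp = 1.5 cup) × 8/5 × 185 g/cup = 444.0 g
butter: 4 tbsp × 8/5 ÷ 8 tbsp/stick × 113.5 g/stick = 90.8 g
diced carrots: 2.5 oz × 8/5 × 28.35 g/oz ÷ 128 g/cup ≈ 0.9 cup

white rice: 444.0 g; butter: 90.8 g; diced carrots: 0.9 cup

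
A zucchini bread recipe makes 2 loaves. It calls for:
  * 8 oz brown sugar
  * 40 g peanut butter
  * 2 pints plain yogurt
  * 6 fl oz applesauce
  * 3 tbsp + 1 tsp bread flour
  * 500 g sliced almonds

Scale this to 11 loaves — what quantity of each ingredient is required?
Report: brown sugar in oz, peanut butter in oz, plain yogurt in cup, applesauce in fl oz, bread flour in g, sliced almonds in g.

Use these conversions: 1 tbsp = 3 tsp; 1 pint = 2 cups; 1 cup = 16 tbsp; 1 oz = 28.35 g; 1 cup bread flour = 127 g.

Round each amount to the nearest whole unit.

brown sugar: 44 oz; peanut butter: 8 oz; plain yogurt: 22 cup; applesauce: 33 fl oz; bread flour: 146 g; sliced almonds: 2750 g

Scaling factor: 11/2 = 5.5.
brown sugar: 8 oz × 11/2 = 44 oz
peanut butter: 40 g × 11/2 ÷ 28.35 g/oz ≈ 8 oz
plain yogurt: 2 pint × 11/2 × 2 cup/pint = 22 cup
applesauce: 6 fl oz × 11/2 = 33 fl oz
bread flour: (3 tbsp + 1 tsp = 10/3 tbsp) × 11/2 ÷ 16 tbsp/cup × 127 g/cup ≈ 146 g
sliced almonds: 500 g × 11/2 = 2750 g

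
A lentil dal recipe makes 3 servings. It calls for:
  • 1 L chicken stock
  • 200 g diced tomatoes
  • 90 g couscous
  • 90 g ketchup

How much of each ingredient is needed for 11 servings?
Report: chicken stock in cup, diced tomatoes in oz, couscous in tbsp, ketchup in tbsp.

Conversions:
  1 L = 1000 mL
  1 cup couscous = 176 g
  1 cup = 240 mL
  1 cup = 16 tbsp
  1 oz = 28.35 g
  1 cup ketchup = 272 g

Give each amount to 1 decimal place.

chicken stock: 15.3 cup; diced tomatoes: 25.9 oz; couscous: 30.0 tbsp; ketchup: 19.4 tbsp

Scaling factor: 11/3.
chicken stock: 1 L × 11/3 × 1000 mL/L ÷ 240 mL/cup ≈ 15.3 cup
diced tomatoes: 200 g × 11/3 ÷ 28.35 g/oz ≈ 25.9 oz
couscous: 90 g × 11/3 ÷ 176 g/cup × 16 tbsp/cup = 30.0 tbsp
ketchup: 90 g × 11/3 ÷ 272 g/cup × 16 tbsp/cup ≈ 19.4 tbsp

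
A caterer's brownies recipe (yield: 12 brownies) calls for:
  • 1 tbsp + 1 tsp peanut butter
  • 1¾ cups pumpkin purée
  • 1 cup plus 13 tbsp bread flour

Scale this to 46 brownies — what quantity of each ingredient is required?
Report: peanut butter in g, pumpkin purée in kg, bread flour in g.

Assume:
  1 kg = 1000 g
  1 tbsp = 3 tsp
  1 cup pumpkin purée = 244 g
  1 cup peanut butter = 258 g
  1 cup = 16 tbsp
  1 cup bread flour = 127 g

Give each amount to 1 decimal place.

Scaling factor: 46/12 = 23/6.
peanut butter: (1 tbsp + 1 tsp = 4/3 tbsp) × 23/6 ÷ 16 tbsp/cup × 258 g/cup ≈ 82.4 g
pumpkin purée: 1.75 cup × 23/6 × 244 g/cup ÷ 1000 g/kg ≈ 1.6 kg
bread flour: (1 cup + 13 tbsp = 1.8125 cup) × 23/6 × 127 g/cup ≈ 882.4 g

peanut butter: 82.4 g; pumpkin purée: 1.6 kg; bread flour: 882.4 g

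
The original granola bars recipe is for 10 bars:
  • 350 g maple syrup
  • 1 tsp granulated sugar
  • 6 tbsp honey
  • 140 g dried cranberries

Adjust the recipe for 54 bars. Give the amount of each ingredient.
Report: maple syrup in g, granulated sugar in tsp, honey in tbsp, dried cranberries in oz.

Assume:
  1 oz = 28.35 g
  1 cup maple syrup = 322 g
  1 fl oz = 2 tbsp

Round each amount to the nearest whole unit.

maple syrup: 1890 g; granulated sugar: 5 tsp; honey: 32 tbsp; dried cranberries: 27 oz

Scaling factor: 54/10 = 27/5 = 5.4.
maple syrup: 350 g × 27/5 = 1890 g
granulated sugar: 1 tsp × 27/5 ≈ 5 tsp
honey: 6 tbsp × 27/5 ≈ 32 tbsp
dried cranberries: 140 g × 27/5 ÷ 28.35 g/oz ≈ 27 oz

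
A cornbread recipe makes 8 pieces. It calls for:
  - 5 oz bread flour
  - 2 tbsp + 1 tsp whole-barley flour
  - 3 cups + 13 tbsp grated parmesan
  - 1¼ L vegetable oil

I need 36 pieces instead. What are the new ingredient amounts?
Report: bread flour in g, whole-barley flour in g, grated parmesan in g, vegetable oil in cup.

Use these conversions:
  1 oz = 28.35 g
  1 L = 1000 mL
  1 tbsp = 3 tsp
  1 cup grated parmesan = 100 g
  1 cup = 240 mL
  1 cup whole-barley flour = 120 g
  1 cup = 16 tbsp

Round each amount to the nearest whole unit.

Scaling factor: 36/8 = 9/2 = 4.5.
bread flour: 5 oz × 9/2 × 28.35 g/oz ≈ 638 g
whole-barley flour: (2 tbsp + 1 tsp = 7/3 tbsp) × 9/2 ÷ 16 tbsp/cup × 120 g/cup ≈ 79 g
grated parmesan: (3 cup + 13 tbsp = 3.8125 cup) × 9/2 × 100 g/cup ≈ 1716 g
vegetable oil: 1.25 L × 9/2 × 1000 mL/L ÷ 240 mL/cup ≈ 23 cup

bread flour: 638 g; whole-barley flour: 79 g; grated parmesan: 1716 g; vegetable oil: 23 cup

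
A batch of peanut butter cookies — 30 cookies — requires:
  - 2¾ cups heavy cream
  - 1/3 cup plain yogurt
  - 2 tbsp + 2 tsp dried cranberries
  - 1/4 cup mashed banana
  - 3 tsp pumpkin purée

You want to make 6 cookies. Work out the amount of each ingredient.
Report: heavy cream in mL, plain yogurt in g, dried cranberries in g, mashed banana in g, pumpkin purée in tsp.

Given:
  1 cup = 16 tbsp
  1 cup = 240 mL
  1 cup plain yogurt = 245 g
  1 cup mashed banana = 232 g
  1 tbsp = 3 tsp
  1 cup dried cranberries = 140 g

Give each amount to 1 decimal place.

Scaling factor: 6/30 = 1/5 = 0.2.
heavy cream: 2.75 cup × 1/5 × 240 mL/cup = 132.0 mL
plain yogurt: 1/3 cup × 1/5 × 245 g/cup ≈ 16.3 g
dried cranberries: (2 tbsp + 2 tsp = 8/3 tbsp) × 1/5 ÷ 16 tbsp/cup × 140 g/cup ≈ 4.7 g
mashed banana: 0.25 cup × 1/5 × 232 g/cup = 11.6 g
pumpkin purée: 3 tsp × 1/5 = 0.6 tsp

heavy cream: 132.0 mL; plain yogurt: 16.3 g; dried cranberries: 4.7 g; mashed banana: 11.6 g; pumpkin purée: 0.6 tsp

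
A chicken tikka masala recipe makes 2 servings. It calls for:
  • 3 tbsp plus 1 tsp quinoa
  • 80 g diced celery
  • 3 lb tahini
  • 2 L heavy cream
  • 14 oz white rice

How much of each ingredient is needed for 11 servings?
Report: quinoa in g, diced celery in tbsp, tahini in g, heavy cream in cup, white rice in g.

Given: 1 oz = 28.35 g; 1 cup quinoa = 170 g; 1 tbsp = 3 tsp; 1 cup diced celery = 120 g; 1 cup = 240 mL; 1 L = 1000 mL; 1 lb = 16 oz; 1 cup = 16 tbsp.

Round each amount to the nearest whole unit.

quinoa: 195 g; diced celery: 59 tbsp; tahini: 7484 g; heavy cream: 46 cup; white rice: 2183 g

Scaling factor: 11/2 = 5.5.
quinoa: (3 tbsp + 1 tsp = 10/3 tbsp) × 11/2 ÷ 16 tbsp/cup × 170 g/cup ≈ 195 g
diced celery: 80 g × 11/2 ÷ 120 g/cup × 16 tbsp/cup ≈ 59 tbsp
tahini: 3 lb × 11/2 × 16 oz/lb × 28.35 g/oz ≈ 7484 g
heavy cream: 2 L × 11/2 × 1000 mL/L ÷ 240 mL/cup ≈ 46 cup
white rice: 14 oz × 11/2 × 28.35 g/oz ≈ 2183 g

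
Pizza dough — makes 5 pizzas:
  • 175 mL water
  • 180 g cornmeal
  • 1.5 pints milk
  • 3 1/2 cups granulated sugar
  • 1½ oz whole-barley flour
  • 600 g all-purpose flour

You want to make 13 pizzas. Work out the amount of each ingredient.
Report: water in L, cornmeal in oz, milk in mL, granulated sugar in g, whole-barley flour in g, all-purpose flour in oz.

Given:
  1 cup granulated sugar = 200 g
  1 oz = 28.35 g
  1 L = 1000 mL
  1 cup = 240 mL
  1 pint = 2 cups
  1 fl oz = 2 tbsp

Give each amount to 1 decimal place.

Scaling factor: 13/5 = 2.6.
water: 175 mL × 13/5 ÷ 1000 mL/L ≈ 0.5 L
cornmeal: 180 g × 13/5 ÷ 28.35 g/oz ≈ 16.5 oz
milk: 1.5 pint × 13/5 × 2 cup/pint × 240 mL/cup = 1872.0 mL
granulated sugar: 3.5 cup × 13/5 × 200 g/cup = 1820.0 g
whole-barley flour: 1.5 oz × 13/5 × 28.35 g/oz ≈ 110.6 g
all-purpose flour: 600 g × 13/5 ÷ 28.35 g/oz ≈ 55.0 oz

water: 0.5 L; cornmeal: 16.5 oz; milk: 1872.0 mL; granulated sugar: 1820.0 g; whole-barley flour: 110.6 g; all-purpose flour: 55.0 oz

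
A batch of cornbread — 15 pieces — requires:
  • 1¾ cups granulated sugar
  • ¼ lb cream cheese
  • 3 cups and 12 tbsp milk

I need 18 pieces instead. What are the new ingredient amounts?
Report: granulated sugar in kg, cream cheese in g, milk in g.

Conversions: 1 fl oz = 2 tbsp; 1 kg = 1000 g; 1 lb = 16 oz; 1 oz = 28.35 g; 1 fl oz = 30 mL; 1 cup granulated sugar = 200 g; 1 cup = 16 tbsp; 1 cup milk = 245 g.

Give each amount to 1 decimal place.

Scaling factor: 18/15 = 6/5 = 1.2.
granulated sugar: 1.75 cup × 6/5 × 200 g/cup ÷ 1000 g/kg ≈ 0.4 kg
cream cheese: 0.25 lb × 6/5 × 16 oz/lb × 28.35 g/oz ≈ 136.1 g
milk: (3 cup + 12 tbsp = 3.75 cup) × 6/5 × 245 g/cup = 1102.5 g

granulated sugar: 0.4 kg; cream cheese: 136.1 g; milk: 1102.5 g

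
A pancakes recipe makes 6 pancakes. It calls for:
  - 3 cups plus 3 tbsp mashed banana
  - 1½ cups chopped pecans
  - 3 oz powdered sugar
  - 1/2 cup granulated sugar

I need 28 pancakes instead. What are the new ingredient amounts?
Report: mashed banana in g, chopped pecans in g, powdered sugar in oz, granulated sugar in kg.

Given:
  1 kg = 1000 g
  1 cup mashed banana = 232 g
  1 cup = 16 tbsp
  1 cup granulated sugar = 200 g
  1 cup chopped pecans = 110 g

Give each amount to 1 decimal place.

mashed banana: 3451.0 g; chopped pecans: 770.0 g; powdered sugar: 14.0 oz; granulated sugar: 0.5 kg

Scaling factor: 28/6 = 14/3.
mashed banana: (3 cup + 3 tbsp = 3.1875 cup) × 14/3 × 232 g/cup = 3451.0 g
chopped pecans: 1.5 cup × 14/3 × 110 g/cup = 770.0 g
powdered sugar: 3 oz × 14/3 = 14.0 oz
granulated sugar: 0.5 cup × 14/3 × 200 g/cup ÷ 1000 g/kg ≈ 0.5 kg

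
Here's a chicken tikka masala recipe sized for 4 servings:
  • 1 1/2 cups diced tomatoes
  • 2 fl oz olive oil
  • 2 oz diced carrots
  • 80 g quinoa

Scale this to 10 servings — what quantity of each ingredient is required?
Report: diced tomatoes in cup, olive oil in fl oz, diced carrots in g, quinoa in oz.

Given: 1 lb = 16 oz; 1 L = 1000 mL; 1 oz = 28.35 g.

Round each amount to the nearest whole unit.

diced tomatoes: 4 cup; olive oil: 5 fl oz; diced carrots: 142 g; quinoa: 7 oz

Scaling factor: 10/4 = 5/2 = 2.5.
diced tomatoes: 1.5 cup × 5/2 ≈ 4 cup
olive oil: 2 fl oz × 5/2 = 5 fl oz
diced carrots: 2 oz × 5/2 × 28.35 g/oz ≈ 142 g
quinoa: 80 g × 5/2 ÷ 28.35 g/oz ≈ 7 oz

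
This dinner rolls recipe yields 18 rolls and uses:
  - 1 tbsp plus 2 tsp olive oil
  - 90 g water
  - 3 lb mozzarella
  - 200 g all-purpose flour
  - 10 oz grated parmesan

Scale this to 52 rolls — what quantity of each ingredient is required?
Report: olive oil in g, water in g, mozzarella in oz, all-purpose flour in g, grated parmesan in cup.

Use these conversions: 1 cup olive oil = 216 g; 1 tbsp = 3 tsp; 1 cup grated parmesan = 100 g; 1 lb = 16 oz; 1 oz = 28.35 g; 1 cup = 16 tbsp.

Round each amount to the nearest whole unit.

Scaling factor: 52/18 = 26/9.
olive oil: (1 tbsp + 2 tsp = 5/3 tbsp) × 26/9 ÷ 16 tbsp/cup × 216 g/cup = 65 g
water: 90 g × 26/9 = 260 g
mozzarella: 3 lb × 26/9 × 16 oz/lb ≈ 139 oz
all-purpose flour: 200 g × 26/9 ≈ 578 g
grated parmesan: 10 oz × 26/9 × 28.35 g/oz ÷ 100 g/cup ≈ 8 cup

olive oil: 65 g; water: 260 g; mozzarella: 139 oz; all-purpose flour: 578 g; grated parmesan: 8 cup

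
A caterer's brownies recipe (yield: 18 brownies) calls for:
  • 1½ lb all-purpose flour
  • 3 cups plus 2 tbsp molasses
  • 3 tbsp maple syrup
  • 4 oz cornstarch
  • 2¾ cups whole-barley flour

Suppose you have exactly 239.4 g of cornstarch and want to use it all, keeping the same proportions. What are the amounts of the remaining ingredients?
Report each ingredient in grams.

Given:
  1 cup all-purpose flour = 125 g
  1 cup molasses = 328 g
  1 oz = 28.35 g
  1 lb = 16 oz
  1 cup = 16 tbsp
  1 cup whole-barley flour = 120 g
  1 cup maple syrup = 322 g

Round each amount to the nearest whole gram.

The original recipe has 113.4 g of cornstarch, so the scaling factor is 239.4 ÷ 113.4 = 19/9.
all-purpose flour: 1.5 lb × 19/9 × 16 oz/lb × 28.35 g/oz ≈ 1436 g
molasses: (3 cup + 2 tbsp = 3.125 cup) × 19/9 × 328 g/cup ≈ 2164 g
maple syrup: 3 tbsp × 19/9 ÷ 16 tbsp/cup × 322 g/cup ≈ 127 g
whole-barley flour: 2.75 cup × 19/9 × 120 g/cup ≈ 697 g

all-purpose flour: 1436 g; molasses: 2164 g; maple syrup: 127 g; whole-barley flour: 697 g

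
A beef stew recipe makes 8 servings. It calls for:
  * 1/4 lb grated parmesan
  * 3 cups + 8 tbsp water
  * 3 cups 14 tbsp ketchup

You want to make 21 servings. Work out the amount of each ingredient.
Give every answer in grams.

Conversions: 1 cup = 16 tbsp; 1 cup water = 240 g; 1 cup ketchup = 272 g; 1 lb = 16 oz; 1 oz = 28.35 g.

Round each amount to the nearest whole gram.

grated parmesan: 298 g; water: 2205 g; ketchup: 2767 g

Scaling factor: 21/8 = 2.625.
grated parmesan: 0.25 lb × 21/8 × 16 oz/lb × 28.35 g/oz ≈ 298 g
water: (3 cup + 8 tbsp = 3.5 cup) × 21/8 × 240 g/cup = 2205 g
ketchup: (3 cup + 14 tbsp = 3.875 cup) × 21/8 × 272 g/cup ≈ 2767 g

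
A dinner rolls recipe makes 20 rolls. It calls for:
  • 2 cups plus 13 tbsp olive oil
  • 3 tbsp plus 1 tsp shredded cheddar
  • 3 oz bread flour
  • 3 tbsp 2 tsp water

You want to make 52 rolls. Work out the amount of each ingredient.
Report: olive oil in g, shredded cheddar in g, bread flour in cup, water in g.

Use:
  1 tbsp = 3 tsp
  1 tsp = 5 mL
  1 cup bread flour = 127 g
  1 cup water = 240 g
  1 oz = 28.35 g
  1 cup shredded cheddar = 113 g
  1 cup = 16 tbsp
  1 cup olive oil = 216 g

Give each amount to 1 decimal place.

Scaling factor: 52/20 = 13/5 = 2.6.
olive oil: (2 cup + 13 tbsp = 2.8125 cup) × 13/5 × 216 g/cup = 1579.5 g
shredded cheddar: (3 tbsp + 1 tsp = 10/3 tbsp) × 13/5 ÷ 16 tbsp/cup × 113 g/cup ≈ 61.2 g
bread flour: 3 oz × 13/5 × 28.35 g/oz ÷ 127 g/cup ≈ 1.7 cup
water: (3 tbsp + 2 tsp = 11/3 tbsp) × 13/5 ÷ 16 tbsp/cup × 240 g/cup = 143.0 g

olive oil: 1579.5 g; shredded cheddar: 61.2 g; bread flour: 1.7 cup; water: 143.0 g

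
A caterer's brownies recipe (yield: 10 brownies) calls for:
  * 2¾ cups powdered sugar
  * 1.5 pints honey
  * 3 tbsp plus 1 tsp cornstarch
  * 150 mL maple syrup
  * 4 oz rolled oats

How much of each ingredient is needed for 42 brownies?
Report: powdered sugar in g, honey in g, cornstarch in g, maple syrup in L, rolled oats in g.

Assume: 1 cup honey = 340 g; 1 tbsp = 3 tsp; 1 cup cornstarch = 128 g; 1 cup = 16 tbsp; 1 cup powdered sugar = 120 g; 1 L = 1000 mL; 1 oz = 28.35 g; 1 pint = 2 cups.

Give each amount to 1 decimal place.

Scaling factor: 42/10 = 21/5 = 4.2.
powdered sugar: 2.75 cup × 21/5 × 120 g/cup = 1386.0 g
honey: 1.5 pint × 21/5 × 2 cup/pint × 340 g/cup = 4284.0 g
cornstarch: (3 tbsp + 1 tsp = 10/3 tbsp) × 21/5 ÷ 16 tbsp/cup × 128 g/cup = 112.0 g
maple syrup: 150 mL × 21/5 ÷ 1000 mL/L ≈ 0.6 L
rolled oats: 4 oz × 21/5 × 28.35 g/oz ≈ 476.3 g

powdered sugar: 1386.0 g; honey: 4284.0 g; cornstarch: 112.0 g; maple syrup: 0.6 L; rolled oats: 476.3 g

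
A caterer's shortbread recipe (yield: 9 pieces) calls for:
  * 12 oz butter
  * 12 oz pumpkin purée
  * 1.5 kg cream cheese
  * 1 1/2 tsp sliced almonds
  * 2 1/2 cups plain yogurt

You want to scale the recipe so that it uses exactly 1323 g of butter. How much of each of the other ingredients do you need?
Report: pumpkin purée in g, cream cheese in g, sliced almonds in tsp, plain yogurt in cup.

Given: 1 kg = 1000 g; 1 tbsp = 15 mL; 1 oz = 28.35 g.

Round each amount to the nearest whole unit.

The original recipe has 340.2 g of butter, so the scaling factor is 1323 ÷ 340.2 = 35/9.
pumpkin purée: 12 oz × 35/9 × 28.35 g/oz = 1323 g
cream cheese: 1.5 kg × 35/9 × 1000 g/kg ≈ 5833 g
sliced almonds: 1.5 tsp × 35/9 ≈ 6 tsp
plain yogurt: 2.5 cup × 35/9 ≈ 10 cup

pumpkin purée: 1323 g; cream cheese: 5833 g; sliced almonds: 6 tsp; plain yogurt: 10 cup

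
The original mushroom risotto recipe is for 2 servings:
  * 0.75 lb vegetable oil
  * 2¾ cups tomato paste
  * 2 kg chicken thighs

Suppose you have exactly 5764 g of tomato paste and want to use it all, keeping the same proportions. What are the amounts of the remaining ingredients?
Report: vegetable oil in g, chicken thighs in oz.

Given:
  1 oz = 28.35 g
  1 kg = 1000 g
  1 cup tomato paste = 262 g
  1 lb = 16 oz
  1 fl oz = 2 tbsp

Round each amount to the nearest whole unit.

vegetable oil: 2722 g; chicken thighs: 564 oz

The original recipe has 720.5 g of tomato paste, so the scaling factor is 5764 ÷ 720.5 = 8.
vegetable oil: 0.75 lb × 8 × 16 oz/lb × 28.35 g/oz ≈ 2722 g
chicken thighs: 2 kg × 8 × 1000 g/kg ÷ 28.35 g/oz ≈ 564 oz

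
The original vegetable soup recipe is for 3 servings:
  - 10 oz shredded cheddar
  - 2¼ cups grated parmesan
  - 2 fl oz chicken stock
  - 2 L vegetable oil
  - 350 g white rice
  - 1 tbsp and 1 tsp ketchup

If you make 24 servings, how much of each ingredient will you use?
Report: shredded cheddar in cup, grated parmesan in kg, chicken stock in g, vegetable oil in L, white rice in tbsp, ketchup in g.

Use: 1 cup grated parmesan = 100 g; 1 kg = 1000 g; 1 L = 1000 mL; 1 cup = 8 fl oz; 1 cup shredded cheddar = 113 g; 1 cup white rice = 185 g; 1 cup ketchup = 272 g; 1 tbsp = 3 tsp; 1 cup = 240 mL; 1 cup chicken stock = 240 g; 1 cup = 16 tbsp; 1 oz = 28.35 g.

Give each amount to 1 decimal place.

shredded cheddar: 20.1 cup; grated parmesan: 1.8 kg; chicken stock: 480.0 g; vegetable oil: 16.0 L; white rice: 242.2 tbsp; ketchup: 181.3 g

Scaling factor: 24/3 = 8.
shredded cheddar: 10 oz × 8 × 28.35 g/oz ÷ 113 g/cup ≈ 20.1 cup
grated parmesan: 2.25 cup × 8 × 100 g/cup ÷ 1000 g/kg = 1.8 kg
chicken stock: 2 fl oz × 8 ÷ 8 fl oz/cup × 240 g/cup = 480.0 g
vegetable oil: 2 L × 8 = 16.0 L
white rice: 350 g × 8 ÷ 185 g/cup × 16 tbsp/cup ≈ 242.2 tbsp
ketchup: (1 tbsp + 1 tsp = 4/3 tbsp) × 8 ÷ 16 tbsp/cup × 272 g/cup ≈ 181.3 g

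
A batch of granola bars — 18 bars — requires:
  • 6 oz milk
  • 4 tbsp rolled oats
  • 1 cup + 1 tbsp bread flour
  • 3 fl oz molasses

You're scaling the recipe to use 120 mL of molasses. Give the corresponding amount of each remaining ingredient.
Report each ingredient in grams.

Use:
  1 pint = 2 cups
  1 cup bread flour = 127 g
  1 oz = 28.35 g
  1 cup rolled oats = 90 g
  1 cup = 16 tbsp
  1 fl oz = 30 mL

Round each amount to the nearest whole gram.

The original recipe has 90 mL of molasses, so the scaling factor is 120 ÷ 90 = 4/3.
milk: 6 oz × 4/3 × 28.35 g/oz ≈ 227 g
rolled oats: 4 tbsp × 4/3 ÷ 16 tbsp/cup × 90 g/cup = 30 g
bread flour: (1 cup + 1 tbsp = 1.0625 cup) × 4/3 × 127 g/cup ≈ 180 g

milk: 227 g; rolled oats: 30 g; bread flour: 180 g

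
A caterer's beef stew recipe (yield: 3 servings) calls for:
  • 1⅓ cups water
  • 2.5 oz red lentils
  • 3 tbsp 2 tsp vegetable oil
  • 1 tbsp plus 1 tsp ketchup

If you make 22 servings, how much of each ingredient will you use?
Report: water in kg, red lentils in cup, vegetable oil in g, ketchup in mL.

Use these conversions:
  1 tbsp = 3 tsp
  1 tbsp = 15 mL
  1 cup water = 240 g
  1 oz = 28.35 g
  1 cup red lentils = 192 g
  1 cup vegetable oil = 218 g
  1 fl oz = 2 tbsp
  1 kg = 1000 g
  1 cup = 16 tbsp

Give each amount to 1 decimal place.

water: 2.3 kg; red lentils: 2.7 cup; vegetable oil: 366.4 g; ketchup: 146.7 mL

Scaling factor: 22/3.
water: 4/3 cup × 22/3 × 240 g/cup ÷ 1000 g/kg ≈ 2.3 kg
red lentils: 2.5 oz × 22/3 × 28.35 g/oz ÷ 192 g/cup ≈ 2.7 cup
vegetable oil: (3 tbsp + 2 tsp = 11/3 tbsp) × 22/3 ÷ 16 tbsp/cup × 218 g/cup ≈ 366.4 g
ketchup: (1 tbsp + 1 tsp = 4/3 tbsp) × 22/3 × 15 mL/tbsp ≈ 146.7 mL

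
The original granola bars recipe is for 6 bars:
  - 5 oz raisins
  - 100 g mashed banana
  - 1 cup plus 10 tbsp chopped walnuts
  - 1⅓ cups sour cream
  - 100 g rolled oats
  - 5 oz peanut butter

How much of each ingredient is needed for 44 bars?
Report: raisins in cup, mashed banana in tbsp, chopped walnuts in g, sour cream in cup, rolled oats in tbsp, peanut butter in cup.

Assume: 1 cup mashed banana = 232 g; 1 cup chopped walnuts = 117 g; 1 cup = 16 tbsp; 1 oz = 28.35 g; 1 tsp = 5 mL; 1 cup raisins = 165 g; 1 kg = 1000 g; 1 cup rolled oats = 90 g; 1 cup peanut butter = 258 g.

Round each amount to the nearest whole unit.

raisins: 6 cup; mashed banana: 51 tbsp; chopped walnuts: 1394 g; sour cream: 10 cup; rolled oats: 130 tbsp; peanut butter: 4 cup

Scaling factor: 44/6 = 22/3.
raisins: 5 oz × 22/3 × 28.35 g/oz ÷ 165 g/cup ≈ 6 cup
mashed banana: 100 g × 22/3 ÷ 232 g/cup × 16 tbsp/cup ≈ 51 tbsp
chopped walnuts: (1 cup + 10 tbsp = 1.625 cup) × 22/3 × 117 g/cup ≈ 1394 g
sour cream: 4/3 cup × 22/3 ≈ 10 cup
rolled oats: 100 g × 22/3 ÷ 90 g/cup × 16 tbsp/cup ≈ 130 tbsp
peanut butter: 5 oz × 22/3 × 28.35 g/oz ÷ 258 g/cup ≈ 4 cup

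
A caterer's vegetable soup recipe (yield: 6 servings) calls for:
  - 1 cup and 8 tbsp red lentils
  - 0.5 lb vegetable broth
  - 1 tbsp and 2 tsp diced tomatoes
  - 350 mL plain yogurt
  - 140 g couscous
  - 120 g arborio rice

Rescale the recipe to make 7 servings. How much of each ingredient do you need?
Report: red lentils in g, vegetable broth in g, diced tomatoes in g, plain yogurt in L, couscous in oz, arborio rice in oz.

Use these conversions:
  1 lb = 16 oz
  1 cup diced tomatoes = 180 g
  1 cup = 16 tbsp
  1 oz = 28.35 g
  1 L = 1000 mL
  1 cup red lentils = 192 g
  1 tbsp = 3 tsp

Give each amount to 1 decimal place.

Scaling factor: 7/6.
red lentils: (1 cup + 8 tbsp = 1.5 cup) × 7/6 × 192 g/cup = 336.0 g
vegetable broth: 0.5 lb × 7/6 × 16 oz/lb × 28.35 g/oz = 264.6 g
diced tomatoes: (1 tbsp + 2 tsp = 5/3 tbsp) × 7/6 ÷ 16 tbsp/cup × 180 g/cup ≈ 21.9 g
plain yogurt: 350 mL × 7/6 ÷ 1000 mL/L ≈ 0.4 L
couscous: 140 g × 7/6 ÷ 28.35 g/oz ≈ 5.8 oz
arborio rice: 120 g × 7/6 ÷ 28.35 g/oz ≈ 4.9 oz

red lentils: 336.0 g; vegetable broth: 264.6 g; diced tomatoes: 21.9 g; plain yogurt: 0.4 L; couscous: 5.8 oz; arborio rice: 4.9 oz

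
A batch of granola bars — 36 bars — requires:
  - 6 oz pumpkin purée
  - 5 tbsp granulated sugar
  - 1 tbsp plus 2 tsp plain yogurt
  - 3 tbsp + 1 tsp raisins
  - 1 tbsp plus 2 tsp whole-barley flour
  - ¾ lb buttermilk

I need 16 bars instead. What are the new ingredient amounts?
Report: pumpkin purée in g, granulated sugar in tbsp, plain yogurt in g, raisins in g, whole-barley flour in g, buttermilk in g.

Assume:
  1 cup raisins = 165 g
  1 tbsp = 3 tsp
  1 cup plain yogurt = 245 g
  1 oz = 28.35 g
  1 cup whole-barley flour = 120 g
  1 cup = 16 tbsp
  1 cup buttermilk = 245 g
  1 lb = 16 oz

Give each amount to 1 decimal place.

Scaling factor: 16/36 = 4/9.
pumpkin purée: 6 oz × 4/9 × 28.35 g/oz = 75.6 g
granulated sugar: 5 tbsp × 4/9 ≈ 2.2 tbsp
plain yogurt: (1 tbsp + 2 tsp = 5/3 tbsp) × 4/9 ÷ 16 tbsp/cup × 245 g/cup ≈ 11.3 g
raisins: (3 tbsp + 1 tsp = 10/3 tbsp) × 4/9 ÷ 16 tbsp/cup × 165 g/cup ≈ 15.3 g
whole-barley flour: (1 tbsp + 2 tsp = 5/3 tbsp) × 4/9 ÷ 16 tbsp/cup × 120 g/cup ≈ 5.6 g
buttermilk: 0.75 lb × 4/9 × 16 oz/lb × 28.35 g/oz = 151.2 g

pumpkin purée: 75.6 g; granulated sugar: 2.2 tbsp; plain yogurt: 11.3 g; raisins: 15.3 g; whole-barley flour: 5.6 g; buttermilk: 151.2 g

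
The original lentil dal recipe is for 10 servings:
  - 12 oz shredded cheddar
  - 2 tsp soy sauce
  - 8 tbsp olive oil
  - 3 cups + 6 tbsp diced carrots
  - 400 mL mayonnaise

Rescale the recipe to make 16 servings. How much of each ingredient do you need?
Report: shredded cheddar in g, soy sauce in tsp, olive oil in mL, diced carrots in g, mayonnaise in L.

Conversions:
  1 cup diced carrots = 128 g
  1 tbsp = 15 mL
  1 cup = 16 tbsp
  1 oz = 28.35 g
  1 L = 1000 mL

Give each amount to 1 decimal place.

Scaling factor: 16/10 = 8/5 = 1.6.
shredded cheddar: 12 oz × 8/5 × 28.35 g/oz ≈ 544.3 g
soy sauce: 2 tsp × 8/5 = 3.2 tsp
olive oil: 8 tbsp × 8/5 × 15 mL/tbsp = 192.0 mL
diced carrots: (3 cup + 6 tbsp = 3.375 cup) × 8/5 × 128 g/cup = 691.2 g
mayonnaise: 400 mL × 8/5 ÷ 1000 mL/L ≈ 0.6 L

shredded cheddar: 544.3 g; soy sauce: 3.2 tsp; olive oil: 192.0 mL; diced carrots: 691.2 g; mayonnaise: 0.6 L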